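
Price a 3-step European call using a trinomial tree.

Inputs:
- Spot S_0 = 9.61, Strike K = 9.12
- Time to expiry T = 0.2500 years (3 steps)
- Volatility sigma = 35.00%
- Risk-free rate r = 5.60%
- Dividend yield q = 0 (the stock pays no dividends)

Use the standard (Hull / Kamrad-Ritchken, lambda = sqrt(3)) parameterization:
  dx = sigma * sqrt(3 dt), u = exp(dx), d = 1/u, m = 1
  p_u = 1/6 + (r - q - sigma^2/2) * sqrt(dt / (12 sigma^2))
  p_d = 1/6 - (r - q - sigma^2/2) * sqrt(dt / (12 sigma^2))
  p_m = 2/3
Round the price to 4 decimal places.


Answer: Price = V(0,0) = 1.0104

Derivation:
dt = T/N = 0.083333; dx = sigma*sqrt(3*dt) = 0.175000
u = exp(dx) = 1.191246; d = 1/u = 0.839457
p_u = 0.165417, p_m = 0.666667, p_d = 0.167917
Discount per step: exp(-r*dt) = 0.995344
Stock lattice S(k, j) with j the centered position index:
  k=0: S(0,+0) = 9.6100
  k=1: S(1,-1) = 8.0672; S(1,+0) = 9.6100; S(1,+1) = 11.4479
  k=2: S(2,-2) = 6.7721; S(2,-1) = 8.0672; S(2,+0) = 9.6100; S(2,+1) = 11.4479; S(2,+2) = 13.6372
  k=3: S(3,-3) = 5.6848; S(3,-2) = 6.7721; S(3,-1) = 8.0672; S(3,+0) = 9.6100; S(3,+1) = 11.4479; S(3,+2) = 13.6372; S(3,+3) = 16.2453
Terminal payoffs V(N, j) = max(S_T - K, 0):
  V(3,-3) = 0.000000; V(3,-2) = 0.000000; V(3,-1) = 0.000000; V(3,+0) = 0.490000; V(3,+1) = 2.327876; V(3,+2) = 4.517239; V(3,+3) = 7.125310
Backward induction: V(k, j) = exp(-r*dt) * [p_u * V(k+1, j+1) + p_m * V(k+1, j) + p_d * V(k+1, j-1)]
  V(2,-2) = exp(-r*dt) * [p_u*0.000000 + p_m*0.000000 + p_d*0.000000] = 0.000000
  V(2,-1) = exp(-r*dt) * [p_u*0.490000 + p_m*0.000000 + p_d*0.000000] = 0.080677
  V(2,+0) = exp(-r*dt) * [p_u*2.327876 + p_m*0.490000 + p_d*0.000000] = 0.708422
  V(2,+1) = exp(-r*dt) * [p_u*4.517239 + p_m*2.327876 + p_d*0.490000] = 2.370336
  V(2,+2) = exp(-r*dt) * [p_u*7.125310 + p_m*4.517239 + p_d*2.327876] = 4.559699
  V(1,-1) = exp(-r*dt) * [p_u*0.708422 + p_m*0.080677 + p_d*0.000000] = 0.170173
  V(1,+0) = exp(-r*dt) * [p_u*2.370336 + p_m*0.708422 + p_d*0.080677] = 0.873834
  V(1,+1) = exp(-r*dt) * [p_u*4.559699 + p_m*2.370336 + p_d*0.708422] = 2.442007
  V(0,+0) = exp(-r*dt) * [p_u*2.442007 + p_m*0.873834 + p_d*0.170173] = 1.010354


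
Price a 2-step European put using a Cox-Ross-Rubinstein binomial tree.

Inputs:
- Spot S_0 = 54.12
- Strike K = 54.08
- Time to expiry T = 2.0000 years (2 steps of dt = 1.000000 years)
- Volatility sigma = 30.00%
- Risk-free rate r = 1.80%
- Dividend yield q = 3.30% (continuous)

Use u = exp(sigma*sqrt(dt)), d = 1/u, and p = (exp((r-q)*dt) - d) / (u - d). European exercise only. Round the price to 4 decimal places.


dt = T/N = 1.000000
u = exp(sigma*sqrt(dt)) = 1.349859; d = 1/u = 0.740818
p = (exp((r-q)*dt) - d) / (u - d) = 0.401112
Discount per step: exp(-r*dt) = 0.982161
Stock lattice S(k, i) with i counting down-moves:
  k=0: S(0,0) = 54.1200
  k=1: S(1,0) = 73.0544; S(1,1) = 40.0931
  k=2: S(2,0) = 98.6131; S(2,1) = 54.1200; S(2,2) = 29.7017
Terminal payoffs V(N, i) = max(K - S_T, 0):
  V(2,0) = 0.000000; V(2,1) = 0.000000; V(2,2) = 24.378314
Backward induction: V(k, i) = exp(-r*dt) * [p * V(k+1, i) + (1-p) * V(k+1, i+1)].
  V(1,0) = exp(-r*dt) * [p*0.000000 + (1-p)*0.000000] = 0.000000
  V(1,1) = exp(-r*dt) * [p*0.000000 + (1-p)*24.378314] = 14.339424
  V(0,0) = exp(-r*dt) * [p*0.000000 + (1-p)*14.339424] = 8.434508

Answer: Price = V(0,0) = 8.4345


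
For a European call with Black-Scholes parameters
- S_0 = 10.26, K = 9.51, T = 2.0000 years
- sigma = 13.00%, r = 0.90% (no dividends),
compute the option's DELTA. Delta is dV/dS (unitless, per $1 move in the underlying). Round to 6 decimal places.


Answer: Delta = 0.726653

Derivation:
d1 = 0.6027213022; d2 = 0.4188735391
phi(d1) = 0.3326797321; exp(-qT) = 1.0000000000; exp(-rT) = 0.9821610324
N(d1) = 0.7266529461
Delta = exp(-qT) * N(d1) = 1.0000000000 * 0.7266529461 = 0.726653


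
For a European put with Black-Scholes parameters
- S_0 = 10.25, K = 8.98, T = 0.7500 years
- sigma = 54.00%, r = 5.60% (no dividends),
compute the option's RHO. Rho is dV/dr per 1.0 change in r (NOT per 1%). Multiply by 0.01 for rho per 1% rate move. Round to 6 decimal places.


d1 = 0.6064911115; d2 = 0.1388373935
phi(d1) = 0.3319223353; exp(-qT) = 1.0000000000; exp(-rT) = 0.9588697806
N(-d2) = 0.4447893222
Rho = -K*T*exp(-rT)*N(-d2) = -8.9800 * 0.7500 * 0.9588697806 * 0.4447893222 = -2.872444

Answer: Rho = -2.872444


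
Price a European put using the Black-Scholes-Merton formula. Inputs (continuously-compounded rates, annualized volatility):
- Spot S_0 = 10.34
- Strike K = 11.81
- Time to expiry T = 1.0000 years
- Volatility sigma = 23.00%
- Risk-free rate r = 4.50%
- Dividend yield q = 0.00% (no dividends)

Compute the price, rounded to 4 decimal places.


Answer: Price = 1.5365

Derivation:
d1 = (ln(S/K) + (r - q + 0.5*sigma^2) * T) / (sigma * sqrt(T)) = -0.26729027
d2 = d1 - sigma * sqrt(T) = -0.49729027
exp(-rT) = 0.95599748; exp(-qT) = 1.00000000
P = K * exp(-rT) * N(-d2) - S_0 * exp(-qT) * N(-d1)
N(-d1) = 0.60537716; N(-d2) = 0.69050781
P = 11.8100 * 0.95599748 * 0.69050781 - 10.3400 * 1.00000000 * 0.60537716 = 1.5365


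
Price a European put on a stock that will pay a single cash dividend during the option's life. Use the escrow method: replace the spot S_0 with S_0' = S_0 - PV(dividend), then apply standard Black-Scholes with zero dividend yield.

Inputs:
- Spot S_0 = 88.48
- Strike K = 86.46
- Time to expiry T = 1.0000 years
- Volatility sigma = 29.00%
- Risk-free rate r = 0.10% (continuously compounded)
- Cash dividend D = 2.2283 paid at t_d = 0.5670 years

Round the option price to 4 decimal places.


PV(D) = D * exp(-r * t_d) = 2.2283 * 0.99943316 = 2.22703691
S_0' = S_0 - PV(D) = 88.4800 - 2.22703691 = 86.25296309
d1 = (ln(S_0'/K) + (r + sigma^2/2)*T) / (sigma*sqrt(T)) = 0.14018114
d2 = d1 - sigma*sqrt(T) = -0.14981886
exp(-rT) = 0.99900050
N(-d1) = 0.44425844; N(-d2) = 0.55954624
P = K * exp(-rT) * N(-d2) - S_0' * N(-d1) = 86.4600 * 0.99900050 * 0.55954624 - 86.25296309 * 0.44425844 = 10.0114

Answer: Price = 10.0114


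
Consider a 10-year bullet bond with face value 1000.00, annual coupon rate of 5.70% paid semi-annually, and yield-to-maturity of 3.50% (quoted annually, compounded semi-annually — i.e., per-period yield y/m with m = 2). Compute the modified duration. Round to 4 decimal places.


Answer: Modified duration = 7.8319

Derivation:
Coupon per period c = face * coupon_rate / m = 28.500000
Periods per year m = 2; per-period yield y/m = 0.017500
Number of cashflows N = 20
Cashflows (t years, CF_t, discount factor 1/(1+y/m)^(m*t), PV):
  t = 0.5000: CF_t = 28.500000, DF = 0.982801, PV = 28.009828
  t = 1.0000: CF_t = 28.500000, DF = 0.965898, PV = 27.528086
  t = 1.5000: CF_t = 28.500000, DF = 0.949285, PV = 27.054630
  t = 2.0000: CF_t = 28.500000, DF = 0.932959, PV = 26.589317
  t = 2.5000: CF_t = 28.500000, DF = 0.916913, PV = 26.132007
  t = 3.0000: CF_t = 28.500000, DF = 0.901143, PV = 25.682562
  t = 3.5000: CF_t = 28.500000, DF = 0.885644, PV = 25.240848
  t = 4.0000: CF_t = 28.500000, DF = 0.870412, PV = 24.806730
  t = 4.5000: CF_t = 28.500000, DF = 0.855441, PV = 24.380078
  t = 5.0000: CF_t = 28.500000, DF = 0.840729, PV = 23.960765
  t = 5.5000: CF_t = 28.500000, DF = 0.826269, PV = 23.548663
  t = 6.0000: CF_t = 28.500000, DF = 0.812058, PV = 23.143650
  t = 6.5000: CF_t = 28.500000, DF = 0.798091, PV = 22.745602
  t = 7.0000: CF_t = 28.500000, DF = 0.784365, PV = 22.354400
  t = 7.5000: CF_t = 28.500000, DF = 0.770875, PV = 21.969926
  t = 8.0000: CF_t = 28.500000, DF = 0.757616, PV = 21.592065
  t = 8.5000: CF_t = 28.500000, DF = 0.744586, PV = 21.220702
  t = 9.0000: CF_t = 28.500000, DF = 0.731780, PV = 20.855727
  t = 9.5000: CF_t = 28.500000, DF = 0.719194, PV = 20.497029
  t = 10.0000: CF_t = 1028.500000, DF = 0.706825, PV = 726.969078
Price P = sum_t PV_t = 1184.281694
First compute Macaulay numerator sum_t t * PV_t:
  t * PV_t at t = 0.5000: 14.004914
  t * PV_t at t = 1.0000: 27.528086
  t * PV_t at t = 1.5000: 40.581946
  t * PV_t at t = 2.0000: 53.178635
  t * PV_t at t = 2.5000: 65.330018
  t * PV_t at t = 3.0000: 77.047687
  t * PV_t at t = 3.5000: 88.342967
  t * PV_t at t = 4.0000: 99.226919
  t * PV_t at t = 4.5000: 109.710353
  t * PV_t at t = 5.0000: 119.803825
  t * PV_t at t = 5.5000: 129.517649
  t * PV_t at t = 6.0000: 138.861898
  t * PV_t at t = 6.5000: 147.846410
  t * PV_t at t = 7.0000: 156.480797
  t * PV_t at t = 7.5000: 164.774444
  t * PV_t at t = 8.0000: 172.736518
  t * PV_t at t = 8.5000: 180.375971
  t * PV_t at t = 9.0000: 187.701545
  t * PV_t at t = 9.5000: 194.721777
  t * PV_t at t = 10.0000: 7269.690776
Macaulay duration D = 9437.463136 / 1184.281694 = 7.968934
Modified duration = D / (1 + y/m) = 7.968934 / (1 + 0.017500) = 7.831877


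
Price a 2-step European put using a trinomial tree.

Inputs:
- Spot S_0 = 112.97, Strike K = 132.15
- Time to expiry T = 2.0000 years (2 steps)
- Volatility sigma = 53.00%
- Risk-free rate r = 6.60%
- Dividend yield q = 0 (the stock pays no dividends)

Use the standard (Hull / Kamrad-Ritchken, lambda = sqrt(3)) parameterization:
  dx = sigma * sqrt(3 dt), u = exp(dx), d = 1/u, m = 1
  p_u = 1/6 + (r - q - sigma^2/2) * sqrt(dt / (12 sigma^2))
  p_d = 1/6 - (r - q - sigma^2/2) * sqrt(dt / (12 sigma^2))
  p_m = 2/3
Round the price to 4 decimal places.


Answer: Price = V(0,0) = 33.7178

Derivation:
dt = T/N = 1.000000; dx = sigma*sqrt(3*dt) = 0.917987
u = exp(dx) = 2.504244; d = 1/u = 0.399322
p_u = 0.126116, p_m = 0.666667, p_d = 0.207217
Discount per step: exp(-r*dt) = 0.936131
Stock lattice S(k, j) with j the centered position index:
  k=0: S(0,+0) = 112.9700
  k=1: S(1,-1) = 45.1114; S(1,+0) = 112.9700; S(1,+1) = 282.9045
  k=2: S(2,-2) = 18.0140; S(2,-1) = 45.1114; S(2,+0) = 112.9700; S(2,+1) = 282.9045; S(2,+2) = 708.4618
Terminal payoffs V(N, j) = max(K - S_T, 0):
  V(2,-2) = 114.136014; V(2,-1) = 87.038583; V(2,+0) = 19.180000; V(2,+1) = 0.000000; V(2,+2) = 0.000000
Backward induction: V(k, j) = exp(-r*dt) * [p_u * V(k+1, j+1) + p_m * V(k+1, j) + p_d * V(k+1, j-1)]
  V(1,-1) = exp(-r*dt) * [p_u*19.180000 + p_m*87.038583 + p_d*114.136014] = 78.724477
  V(1,+0) = exp(-r*dt) * [p_u*0.000000 + p_m*19.180000 + p_d*87.038583] = 28.853960
  V(1,+1) = exp(-r*dt) * [p_u*0.000000 + p_m*0.000000 + p_d*19.180000] = 3.720585
  V(0,+0) = exp(-r*dt) * [p_u*3.720585 + p_m*28.853960 + p_d*78.724477] = 33.717820


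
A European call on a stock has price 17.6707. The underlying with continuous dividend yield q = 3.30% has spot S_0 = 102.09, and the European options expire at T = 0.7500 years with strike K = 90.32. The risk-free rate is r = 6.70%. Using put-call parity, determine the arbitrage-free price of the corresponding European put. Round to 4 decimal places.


Put-call parity: C - P = S_0 * exp(-qT) - K * exp(-rT).
S_0 * exp(-qT) = 102.0900 * 0.97555377 = 99.59428438
K * exp(-rT) = 90.3200 * 0.95099165 = 85.89356555
P = C - S*exp(-qT) + K*exp(-rT)
P = 17.6707 - 99.59428438 + 85.89356555 = 3.9700

Answer: Put price = 3.9700


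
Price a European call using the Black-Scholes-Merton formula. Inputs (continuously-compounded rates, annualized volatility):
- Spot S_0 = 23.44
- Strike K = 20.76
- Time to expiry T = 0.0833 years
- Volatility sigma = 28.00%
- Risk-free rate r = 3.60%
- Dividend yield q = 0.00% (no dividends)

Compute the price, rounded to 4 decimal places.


d1 = (ln(S/K) + (r - q + 0.5*sigma^2) * T) / (sigma * sqrt(T)) = 1.57994718
d2 = d1 - sigma * sqrt(T) = 1.49913431
exp(-rT) = 0.99700569; exp(-qT) = 1.00000000
C = S_0 * exp(-qT) * N(d1) - K * exp(-rT) * N(d2)
N(d1) = 0.94294052; N(d2) = 0.93308060
C = 23.4400 * 1.00000000 * 0.94294052 - 20.7600 * 0.99700569 * 0.93308060 = 2.7898

Answer: Price = 2.7898


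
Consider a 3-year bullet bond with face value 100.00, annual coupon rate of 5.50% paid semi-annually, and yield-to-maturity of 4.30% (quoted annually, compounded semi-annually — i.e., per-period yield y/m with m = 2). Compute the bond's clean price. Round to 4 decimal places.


Coupon per period c = face * coupon_rate / m = 2.750000
Periods per year m = 2; per-period yield y/m = 0.021500
Number of cashflows N = 6
Cashflows (t years, CF_t, discount factor 1/(1+y/m)^(m*t), PV):
  t = 0.5000: CF_t = 2.750000, DF = 0.978953, PV = 2.692119
  t = 1.0000: CF_t = 2.750000, DF = 0.958348, PV = 2.635457
  t = 1.5000: CF_t = 2.750000, DF = 0.938177, PV = 2.579987
  t = 2.0000: CF_t = 2.750000, DF = 0.918431, PV = 2.525685
  t = 2.5000: CF_t = 2.750000, DF = 0.899100, PV = 2.472526
  t = 3.0000: CF_t = 102.750000, DF = 0.880177, PV = 90.438136
Price P = sum_t PV_t = 103.343911

Answer: Price = 103.3439


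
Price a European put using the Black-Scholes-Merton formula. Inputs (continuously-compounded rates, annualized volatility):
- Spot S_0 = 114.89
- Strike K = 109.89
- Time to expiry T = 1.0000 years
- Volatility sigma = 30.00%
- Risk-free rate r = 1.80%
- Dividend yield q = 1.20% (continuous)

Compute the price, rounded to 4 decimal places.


d1 = (ln(S/K) + (r - q + 0.5*sigma^2) * T) / (sigma * sqrt(T)) = 0.31831761
d2 = d1 - sigma * sqrt(T) = 0.01831761
exp(-rT) = 0.98216103; exp(-qT) = 0.98807171
P = K * exp(-rT) * N(-d2) - S_0 * exp(-qT) * N(-d1)
N(-d1) = 0.37512201; N(-d2) = 0.49269274
P = 109.8900 * 0.98216103 * 0.49269274 - 114.8900 * 0.98807171 * 0.37512201 = 10.5925

Answer: Price = 10.5925


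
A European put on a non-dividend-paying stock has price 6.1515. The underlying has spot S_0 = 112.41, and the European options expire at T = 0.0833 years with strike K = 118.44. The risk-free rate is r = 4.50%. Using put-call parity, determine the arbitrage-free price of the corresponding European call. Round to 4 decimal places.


Answer: Call price = 0.5646

Derivation:
Put-call parity: C - P = S_0 * exp(-qT) - K * exp(-rT).
S_0 * exp(-qT) = 112.4100 * 1.00000000 = 112.41000000
K * exp(-rT) = 118.4400 * 0.99625852 = 117.99685874
C = P + S*exp(-qT) - K*exp(-rT)
C = 6.1515 + 112.41000000 - 117.99685874 = 0.5646


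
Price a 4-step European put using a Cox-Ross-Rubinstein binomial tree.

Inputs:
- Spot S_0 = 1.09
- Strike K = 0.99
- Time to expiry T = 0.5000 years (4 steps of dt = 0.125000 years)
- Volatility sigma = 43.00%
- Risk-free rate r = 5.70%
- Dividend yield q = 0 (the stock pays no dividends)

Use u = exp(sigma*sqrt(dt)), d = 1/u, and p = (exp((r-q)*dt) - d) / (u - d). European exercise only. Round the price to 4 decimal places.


Answer: Price = V(0,0) = 0.0748

Derivation:
dt = T/N = 0.125000
u = exp(sigma*sqrt(dt)) = 1.164193; d = 1/u = 0.858964
p = (exp((r-q)*dt) - d) / (u - d) = 0.485493
Discount per step: exp(-r*dt) = 0.992900
Stock lattice S(k, i) with i counting down-moves:
  k=0: S(0,0) = 1.0900
  k=1: S(1,0) = 1.2690; S(1,1) = 0.9363
  k=2: S(2,0) = 1.4773; S(2,1) = 1.0900; S(2,2) = 0.8042
  k=3: S(3,0) = 1.7199; S(3,1) = 1.2690; S(3,2) = 0.9363; S(3,3) = 0.6908
  k=4: S(4,0) = 2.0023; S(4,1) = 1.4773; S(4,2) = 1.0900; S(4,3) = 0.8042; S(4,4) = 0.5934
Terminal payoffs V(N, i) = max(K - S_T, 0):
  V(4,0) = 0.000000; V(4,1) = 0.000000; V(4,2) = 0.000000; V(4,3) = 0.185777; V(4,4) = 0.396628
Backward induction: V(k, i) = exp(-r*dt) * [p * V(k+1, i) + (1-p) * V(k+1, i+1)].
  V(3,0) = exp(-r*dt) * [p*0.000000 + (1-p)*0.000000] = 0.000000
  V(3,1) = exp(-r*dt) * [p*0.000000 + (1-p)*0.000000] = 0.000000
  V(3,2) = exp(-r*dt) * [p*0.000000 + (1-p)*0.185777] = 0.094905
  V(3,3) = exp(-r*dt) * [p*0.185777 + (1-p)*0.396628] = 0.292172
  V(2,0) = exp(-r*dt) * [p*0.000000 + (1-p)*0.000000] = 0.000000
  V(2,1) = exp(-r*dt) * [p*0.000000 + (1-p)*0.094905] = 0.048483
  V(2,2) = exp(-r*dt) * [p*0.094905 + (1-p)*0.292172] = 0.195006
  V(1,0) = exp(-r*dt) * [p*0.000000 + (1-p)*0.048483] = 0.024768
  V(1,1) = exp(-r*dt) * [p*0.048483 + (1-p)*0.195006] = 0.122991
  V(0,0) = exp(-r*dt) * [p*0.024768 + (1-p)*0.122991] = 0.074769


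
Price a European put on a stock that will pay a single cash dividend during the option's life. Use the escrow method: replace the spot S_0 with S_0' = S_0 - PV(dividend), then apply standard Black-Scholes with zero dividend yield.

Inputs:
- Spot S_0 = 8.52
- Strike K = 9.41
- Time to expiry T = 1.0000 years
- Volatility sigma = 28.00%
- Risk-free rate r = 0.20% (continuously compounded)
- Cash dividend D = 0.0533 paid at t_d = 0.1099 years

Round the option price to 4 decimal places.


PV(D) = D * exp(-r * t_d) = 0.0533 * 0.99978022 = 0.05328829
S_0' = S_0 - PV(D) = 8.5200 - 0.05328829 = 8.46671171
d1 = (ln(S_0'/K) + (r + sigma^2/2)*T) / (sigma*sqrt(T)) = -0.23010981
d2 = d1 - sigma*sqrt(T) = -0.51010981
exp(-rT) = 0.99800200
N(-d1) = 0.59099678; N(-d2) = 0.69501273
P = K * exp(-rT) * N(-d2) - S_0' * N(-d1) = 9.4100 * 0.99800200 * 0.69501273 - 8.46671171 * 0.59099678 = 1.5232

Answer: Price = 1.5232


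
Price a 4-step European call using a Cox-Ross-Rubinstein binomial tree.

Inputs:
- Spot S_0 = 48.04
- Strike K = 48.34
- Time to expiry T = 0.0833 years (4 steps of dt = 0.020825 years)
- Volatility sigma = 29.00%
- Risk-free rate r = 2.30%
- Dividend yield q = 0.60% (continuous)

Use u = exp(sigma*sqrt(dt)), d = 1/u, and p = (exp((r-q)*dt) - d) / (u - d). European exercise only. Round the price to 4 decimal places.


dt = T/N = 0.020825
u = exp(sigma*sqrt(dt)) = 1.042738; d = 1/u = 0.959014
p = (exp((r-q)*dt) - d) / (u - d) = 0.493768
Discount per step: exp(-r*dt) = 0.999521
Stock lattice S(k, i) with i counting down-moves:
  k=0: S(0,0) = 48.0400
  k=1: S(1,0) = 50.0931; S(1,1) = 46.0710
  k=2: S(2,0) = 52.2340; S(2,1) = 48.0400; S(2,2) = 44.1828
  k=3: S(3,0) = 54.4663; S(3,1) = 50.0931; S(3,2) = 46.0710; S(3,3) = 42.3719
  k=4: S(4,0) = 56.7941; S(4,1) = 52.2340; S(4,2) = 48.0400; S(4,3) = 44.1828; S(4,4) = 40.6352
Terminal payoffs V(N, i) = max(S_T - K, 0):
  V(4,0) = 8.454079; V(4,1) = 3.893970; V(4,2) = 0.000000; V(4,3) = 0.000000; V(4,4) = 0.000000
Backward induction: V(k, i) = exp(-r*dt) * [p * V(k+1, i) + (1-p) * V(k+1, i+1)].
  V(3,0) = exp(-r*dt) * [p*8.454079 + (1-p)*3.893970] = 6.142665
  V(3,1) = exp(-r*dt) * [p*3.893970 + (1-p)*0.000000] = 1.921798
  V(3,2) = exp(-r*dt) * [p*0.000000 + (1-p)*0.000000] = 0.000000
  V(3,3) = exp(-r*dt) * [p*0.000000 + (1-p)*0.000000] = 0.000000
  V(2,0) = exp(-r*dt) * [p*6.142665 + (1-p)*1.921798] = 4.004011
  V(2,1) = exp(-r*dt) * [p*1.921798 + (1-p)*0.000000] = 0.948469
  V(2,2) = exp(-r*dt) * [p*0.000000 + (1-p)*0.000000] = 0.000000
  V(1,0) = exp(-r*dt) * [p*4.004011 + (1-p)*0.948469] = 2.456022
  V(1,1) = exp(-r*dt) * [p*0.948469 + (1-p)*0.000000] = 0.468100
  V(0,0) = exp(-r*dt) * [p*2.456022 + (1-p)*0.468100] = 1.448979

Answer: Price = V(0,0) = 1.4490


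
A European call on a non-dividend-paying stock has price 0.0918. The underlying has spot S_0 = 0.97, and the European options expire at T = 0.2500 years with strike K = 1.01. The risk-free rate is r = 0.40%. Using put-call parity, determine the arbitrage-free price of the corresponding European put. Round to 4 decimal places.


Answer: Put price = 0.1308

Derivation:
Put-call parity: C - P = S_0 * exp(-qT) - K * exp(-rT).
S_0 * exp(-qT) = 0.9700 * 1.00000000 = 0.97000000
K * exp(-rT) = 1.0100 * 0.99900050 = 1.00899050
P = C - S*exp(-qT) + K*exp(-rT)
P = 0.0918 - 0.97000000 + 1.00899050 = 0.1308


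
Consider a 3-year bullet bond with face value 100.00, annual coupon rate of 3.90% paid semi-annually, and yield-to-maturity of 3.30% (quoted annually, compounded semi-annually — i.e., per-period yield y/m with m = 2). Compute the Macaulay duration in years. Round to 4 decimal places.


Answer: Macaulay duration = 2.8616 years

Derivation:
Coupon per period c = face * coupon_rate / m = 1.950000
Periods per year m = 2; per-period yield y/m = 0.016500
Number of cashflows N = 6
Cashflows (t years, CF_t, discount factor 1/(1+y/m)^(m*t), PV):
  t = 0.5000: CF_t = 1.950000, DF = 0.983768, PV = 1.918347
  t = 1.0000: CF_t = 1.950000, DF = 0.967799, PV = 1.887208
  t = 1.5000: CF_t = 1.950000, DF = 0.952090, PV = 1.856575
  t = 2.0000: CF_t = 1.950000, DF = 0.936635, PV = 1.826439
  t = 2.5000: CF_t = 1.950000, DF = 0.921432, PV = 1.796792
  t = 3.0000: CF_t = 101.950000, DF = 0.906475, PV = 92.415099
Price P = sum_t PV_t = 101.700459
Macaulay numerator sum_t t * PV_t:
  t * PV_t at t = 0.5000: 0.959174
  t * PV_t at t = 1.0000: 1.887208
  t * PV_t at t = 1.5000: 2.784862
  t * PV_t at t = 2.0000: 3.652877
  t * PV_t at t = 2.5000: 4.491979
  t * PV_t at t = 3.0000: 277.245296
Macaulay duration D = (sum_t t * PV_t) / P = 291.021397 / 101.700459 = 2.861554


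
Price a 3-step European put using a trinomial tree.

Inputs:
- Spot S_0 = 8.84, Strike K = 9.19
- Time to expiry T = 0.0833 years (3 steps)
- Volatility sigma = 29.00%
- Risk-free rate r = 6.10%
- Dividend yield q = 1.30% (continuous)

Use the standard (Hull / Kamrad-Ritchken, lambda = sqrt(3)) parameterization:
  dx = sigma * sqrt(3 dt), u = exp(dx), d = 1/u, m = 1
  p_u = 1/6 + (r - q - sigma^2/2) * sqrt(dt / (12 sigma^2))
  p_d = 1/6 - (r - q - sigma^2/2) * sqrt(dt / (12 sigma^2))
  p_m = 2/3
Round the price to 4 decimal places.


dt = T/N = 0.027767; dx = sigma*sqrt(3*dt) = 0.083699
u = exp(dx) = 1.087302; d = 1/u = 0.919708
p_u = 0.167654, p_m = 0.666667, p_d = 0.165680
Discount per step: exp(-r*dt) = 0.998308
Stock lattice S(k, j) with j the centered position index:
  k=0: S(0,+0) = 8.8400
  k=1: S(1,-1) = 8.1302; S(1,+0) = 8.8400; S(1,+1) = 9.6117
  k=2: S(2,-2) = 7.4774; S(2,-1) = 8.1302; S(2,+0) = 8.8400; S(2,+1) = 9.6117; S(2,+2) = 10.4509
  k=3: S(3,-3) = 6.8770; S(3,-2) = 7.4774; S(3,-1) = 8.1302; S(3,+0) = 8.8400; S(3,+1) = 9.6117; S(3,+2) = 10.4509; S(3,+3) = 11.3632
Terminal payoffs V(N, j) = max(K - S_T, 0):
  V(3,-3) = 2.312950; V(3,-2) = 1.712573; V(3,-1) = 1.059781; V(3,+0) = 0.350000; V(3,+1) = 0.000000; V(3,+2) = 0.000000; V(3,+3) = 0.000000
Backward induction: V(k, j) = exp(-r*dt) * [p_u * V(k+1, j+1) + p_m * V(k+1, j) + p_d * V(k+1, j-1)]
  V(2,-2) = exp(-r*dt) * [p_u*1.059781 + p_m*1.712573 + p_d*2.312950] = 1.699719
  V(2,-1) = exp(-r*dt) * [p_u*0.350000 + p_m*1.059781 + p_d*1.712573] = 1.047163
  V(2,+0) = exp(-r*dt) * [p_u*0.000000 + p_m*0.350000 + p_d*1.059781] = 0.408226
  V(2,+1) = exp(-r*dt) * [p_u*0.000000 + p_m*0.000000 + p_d*0.350000] = 0.057890
  V(2,+2) = exp(-r*dt) * [p_u*0.000000 + p_m*0.000000 + p_d*0.000000] = 0.000000
  V(1,-1) = exp(-r*dt) * [p_u*0.408226 + p_m*1.047163 + p_d*1.699719] = 1.046384
  V(1,+0) = exp(-r*dt) * [p_u*0.057890 + p_m*0.408226 + p_d*1.047163] = 0.454579
  V(1,+1) = exp(-r*dt) * [p_u*0.000000 + p_m*0.057890 + p_d*0.408226] = 0.106048
  V(0,+0) = exp(-r*dt) * [p_u*0.106048 + p_m*0.454579 + p_d*1.046384] = 0.493360

Answer: Price = V(0,0) = 0.4934


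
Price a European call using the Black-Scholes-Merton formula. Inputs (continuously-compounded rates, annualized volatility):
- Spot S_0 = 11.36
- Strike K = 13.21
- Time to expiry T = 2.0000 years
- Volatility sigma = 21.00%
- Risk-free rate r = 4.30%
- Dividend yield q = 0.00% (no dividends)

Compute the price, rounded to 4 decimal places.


Answer: Price = 1.0379

Derivation:
d1 = (ln(S/K) + (r - q + 0.5*sigma^2) * T) / (sigma * sqrt(T)) = -0.06995544
d2 = d1 - sigma * sqrt(T) = -0.36694029
exp(-rT) = 0.91759423; exp(-qT) = 1.00000000
C = S_0 * exp(-qT) * N(d1) - K * exp(-rT) * N(d2)
N(d1) = 0.47211456; N(d2) = 0.35683178
C = 11.3600 * 1.00000000 * 0.47211456 - 13.2100 * 0.91759423 * 0.35683178 = 1.0379


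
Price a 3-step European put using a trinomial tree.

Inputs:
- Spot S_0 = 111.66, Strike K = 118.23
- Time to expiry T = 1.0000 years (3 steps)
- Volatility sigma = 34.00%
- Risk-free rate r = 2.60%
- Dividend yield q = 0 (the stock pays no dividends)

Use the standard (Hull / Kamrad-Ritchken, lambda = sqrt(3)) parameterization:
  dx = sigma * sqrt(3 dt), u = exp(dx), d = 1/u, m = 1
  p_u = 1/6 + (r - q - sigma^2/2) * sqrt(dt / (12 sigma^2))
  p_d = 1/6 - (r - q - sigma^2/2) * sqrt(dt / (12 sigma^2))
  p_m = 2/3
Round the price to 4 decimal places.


dt = T/N = 0.333333; dx = sigma*sqrt(3*dt) = 0.340000
u = exp(dx) = 1.404948; d = 1/u = 0.711770
p_u = 0.151078, p_m = 0.666667, p_d = 0.182255
Discount per step: exp(-r*dt) = 0.991371
Stock lattice S(k, j) with j the centered position index:
  k=0: S(0,+0) = 111.6600
  k=1: S(1,-1) = 79.4763; S(1,+0) = 111.6600; S(1,+1) = 156.8764
  k=2: S(2,-2) = 56.5689; S(2,-1) = 79.4763; S(2,+0) = 111.6600; S(2,+1) = 156.8764; S(2,+2) = 220.4032
  k=3: S(3,-3) = 40.2640; S(3,-2) = 56.5689; S(3,-1) = 79.4763; S(3,+0) = 111.6600; S(3,+1) = 156.8764; S(3,+2) = 220.4032; S(3,+3) = 309.6549
Terminal payoffs V(N, j) = max(K - S_T, 0):
  V(3,-3) = 77.965969; V(3,-2) = 61.661147; V(3,-1) = 38.753726; V(3,+0) = 6.570000; V(3,+1) = 0.000000; V(3,+2) = 0.000000; V(3,+3) = 0.000000
Backward induction: V(k, j) = exp(-r*dt) * [p_u * V(k+1, j+1) + p_m * V(k+1, j) + p_d * V(k+1, j-1)]
  V(2,-2) = exp(-r*dt) * [p_u*38.753726 + p_m*61.661147 + p_d*77.965969] = 60.644097
  V(2,-1) = exp(-r*dt) * [p_u*6.570000 + p_m*38.753726 + p_d*61.661147] = 37.737965
  V(2,+0) = exp(-r*dt) * [p_u*0.000000 + p_m*6.570000 + p_d*38.753726] = 11.344312
  V(2,+1) = exp(-r*dt) * [p_u*0.000000 + p_m*0.000000 + p_d*6.570000] = 1.187082
  V(2,+2) = exp(-r*dt) * [p_u*0.000000 + p_m*0.000000 + p_d*0.000000] = 0.000000
  V(1,-1) = exp(-r*dt) * [p_u*11.344312 + p_m*37.737965 + p_d*60.644097] = 37.597943
  V(1,+0) = exp(-r*dt) * [p_u*1.187082 + p_m*11.344312 + p_d*37.737965] = 14.493986
  V(1,+1) = exp(-r*dt) * [p_u*0.000000 + p_m*1.187082 + p_d*11.344312] = 2.834274
  V(0,+0) = exp(-r*dt) * [p_u*2.834274 + p_m*14.493986 + p_d*37.597943] = 16.797057

Answer: Price = V(0,0) = 16.7971


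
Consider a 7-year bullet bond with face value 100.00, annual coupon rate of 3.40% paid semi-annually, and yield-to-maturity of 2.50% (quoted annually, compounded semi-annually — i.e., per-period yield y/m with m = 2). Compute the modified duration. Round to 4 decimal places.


Coupon per period c = face * coupon_rate / m = 1.700000
Periods per year m = 2; per-period yield y/m = 0.012500
Number of cashflows N = 14
Cashflows (t years, CF_t, discount factor 1/(1+y/m)^(m*t), PV):
  t = 0.5000: CF_t = 1.700000, DF = 0.987654, PV = 1.679012
  t = 1.0000: CF_t = 1.700000, DF = 0.975461, PV = 1.658284
  t = 1.5000: CF_t = 1.700000, DF = 0.963418, PV = 1.637811
  t = 2.0000: CF_t = 1.700000, DF = 0.951524, PV = 1.617591
  t = 2.5000: CF_t = 1.700000, DF = 0.939777, PV = 1.597621
  t = 3.0000: CF_t = 1.700000, DF = 0.928175, PV = 1.577897
  t = 3.5000: CF_t = 1.700000, DF = 0.916716, PV = 1.558417
  t = 4.0000: CF_t = 1.700000, DF = 0.905398, PV = 1.539177
  t = 4.5000: CF_t = 1.700000, DF = 0.894221, PV = 1.520175
  t = 5.0000: CF_t = 1.700000, DF = 0.883181, PV = 1.501408
  t = 5.5000: CF_t = 1.700000, DF = 0.872277, PV = 1.482872
  t = 6.0000: CF_t = 1.700000, DF = 0.861509, PV = 1.464565
  t = 6.5000: CF_t = 1.700000, DF = 0.850873, PV = 1.446484
  t = 7.0000: CF_t = 101.700000, DF = 0.840368, PV = 85.465435
Price P = sum_t PV_t = 105.746749
First compute Macaulay numerator sum_t t * PV_t:
  t * PV_t at t = 0.5000: 0.839506
  t * PV_t at t = 1.0000: 1.658284
  t * PV_t at t = 1.5000: 2.456717
  t * PV_t at t = 2.0000: 3.235183
  t * PV_t at t = 2.5000: 3.994053
  t * PV_t at t = 3.0000: 4.733692
  t * PV_t at t = 3.5000: 5.454460
  t * PV_t at t = 4.0000: 6.156709
  t * PV_t at t = 4.5000: 6.840788
  t * PV_t at t = 5.0000: 7.507038
  t * PV_t at t = 5.5000: 8.155794
  t * PV_t at t = 6.0000: 8.787388
  t * PV_t at t = 6.5000: 9.402143
  t * PV_t at t = 7.0000: 598.258044
Macaulay duration D = 667.479798 / 105.746749 = 6.312060
Modified duration = D / (1 + y/m) = 6.312060 / (1 + 0.012500) = 6.234133

Answer: Modified duration = 6.2341


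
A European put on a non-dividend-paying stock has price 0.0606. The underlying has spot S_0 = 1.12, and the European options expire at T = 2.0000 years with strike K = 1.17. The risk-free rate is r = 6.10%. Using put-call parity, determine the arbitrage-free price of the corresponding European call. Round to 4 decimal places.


Put-call parity: C - P = S_0 * exp(-qT) - K * exp(-rT).
S_0 * exp(-qT) = 1.1200 * 1.00000000 = 1.12000000
K * exp(-rT) = 1.1700 * 0.88514837 = 1.03562359
C = P + S*exp(-qT) - K*exp(-rT)
C = 0.0606 + 1.12000000 - 1.03562359 = 0.1450

Answer: Call price = 0.1450


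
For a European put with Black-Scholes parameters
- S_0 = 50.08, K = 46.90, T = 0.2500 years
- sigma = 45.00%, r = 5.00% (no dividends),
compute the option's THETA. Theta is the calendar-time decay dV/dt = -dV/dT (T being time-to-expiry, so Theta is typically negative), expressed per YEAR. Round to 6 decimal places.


d1 = 0.4596291171; d2 = 0.2346291171
phi(d1) = 0.3589515005; exp(-qT) = 1.0000000000; exp(-rT) = 0.9875778005
Theta = -S*exp(-qT)*phi(d1)*sigma/(2*sqrt(T)) + r*K*exp(-rT)*N(-d2) - q*S*exp(-qT)*N(-d1)
N(-d1) = 0.3228912279; N(-d2) = 0.4072483041; sqrt(T) = 0.5000000000
Term 1 = -50.0800 * 1.0000000000 * 0.3589515005 * 0.4500 / (2 * 0.5000000000) = -8.0893310153
Term 2 = 0.0500 * 46.9000 * 0.9875778005 * 0.4072483041 = 0.9431341065
Term 3 = 0 (no dividend yield, q = 0)
Theta = -8.0893310153 + (0.9431341065) + (0.0000000000) = -7.146197

Answer: Theta = -7.146197


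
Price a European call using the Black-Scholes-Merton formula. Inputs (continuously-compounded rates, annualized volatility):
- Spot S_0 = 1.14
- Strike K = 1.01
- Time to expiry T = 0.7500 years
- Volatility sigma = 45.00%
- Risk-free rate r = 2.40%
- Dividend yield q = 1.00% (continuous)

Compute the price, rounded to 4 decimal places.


Answer: Price = 0.2429

Derivation:
d1 = (ln(S/K) + (r - q + 0.5*sigma^2) * T) / (sigma * sqrt(T)) = 0.53248485
d2 = d1 - sigma * sqrt(T) = 0.14277341
exp(-rT) = 0.98216103; exp(-qT) = 0.99252805
C = S_0 * exp(-qT) * N(d1) - K * exp(-rT) * N(d2)
N(d1) = 0.70280488; N(d2) = 0.55676543
C = 1.1400 * 0.99252805 * 0.70280488 - 1.0100 * 0.98216103 * 0.55676543 = 0.2429


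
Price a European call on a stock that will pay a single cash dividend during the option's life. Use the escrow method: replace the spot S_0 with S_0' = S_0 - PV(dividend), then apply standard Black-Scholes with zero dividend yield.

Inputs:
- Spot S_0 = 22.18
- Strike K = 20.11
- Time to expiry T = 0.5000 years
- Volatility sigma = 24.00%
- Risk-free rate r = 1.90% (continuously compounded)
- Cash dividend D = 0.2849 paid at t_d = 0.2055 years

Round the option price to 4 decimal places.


Answer: Price = 2.6154

Derivation:
PV(D) = D * exp(-r * t_d) = 0.2849 * 0.99610311 = 0.28378978
S_0' = S_0 - PV(D) = 22.1800 - 0.28378978 = 21.89621022
d1 = (ln(S_0'/K) + (r + sigma^2/2)*T) / (sigma*sqrt(T)) = 0.64226726
d2 = d1 - sigma*sqrt(T) = 0.47256164
exp(-rT) = 0.99054498
N(d1) = 0.73965017; N(d2) = 0.68173702
C = S_0' * N(d1) - K * exp(-rT) * N(d2) = 21.89621022 * 0.73965017 - 20.1100 * 0.99054498 * 0.68173702 = 2.6154


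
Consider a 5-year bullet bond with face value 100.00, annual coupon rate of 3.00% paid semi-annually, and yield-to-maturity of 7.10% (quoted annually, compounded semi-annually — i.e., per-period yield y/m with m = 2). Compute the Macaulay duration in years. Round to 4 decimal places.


Answer: Macaulay duration = 4.6411 years

Derivation:
Coupon per period c = face * coupon_rate / m = 1.500000
Periods per year m = 2; per-period yield y/m = 0.035500
Number of cashflows N = 10
Cashflows (t years, CF_t, discount factor 1/(1+y/m)^(m*t), PV):
  t = 0.5000: CF_t = 1.500000, DF = 0.965717, PV = 1.448576
  t = 1.0000: CF_t = 1.500000, DF = 0.932609, PV = 1.398914
  t = 1.5000: CF_t = 1.500000, DF = 0.900637, PV = 1.350955
  t = 2.0000: CF_t = 1.500000, DF = 0.869760, PV = 1.304640
  t = 2.5000: CF_t = 1.500000, DF = 0.839942, PV = 1.259914
  t = 3.0000: CF_t = 1.500000, DF = 0.811147, PV = 1.216720
  t = 3.5000: CF_t = 1.500000, DF = 0.783338, PV = 1.175007
  t = 4.0000: CF_t = 1.500000, DF = 0.756483, PV = 1.134725
  t = 4.5000: CF_t = 1.500000, DF = 0.730549, PV = 1.095823
  t = 5.0000: CF_t = 101.500000, DF = 0.705503, PV = 71.608571
Price P = sum_t PV_t = 82.993845
Macaulay numerator sum_t t * PV_t:
  t * PV_t at t = 0.5000: 0.724288
  t * PV_t at t = 1.0000: 1.398914
  t * PV_t at t = 1.5000: 2.026433
  t * PV_t at t = 2.0000: 2.609281
  t * PV_t at t = 2.5000: 3.149784
  t * PV_t at t = 3.0000: 3.650160
  t * PV_t at t = 3.5000: 4.112525
  t * PV_t at t = 4.0000: 4.538898
  t * PV_t at t = 4.5000: 4.931203
  t * PV_t at t = 5.0000: 358.042857
Macaulay duration D = (sum_t t * PV_t) / P = 385.184343 / 82.993845 = 4.641119


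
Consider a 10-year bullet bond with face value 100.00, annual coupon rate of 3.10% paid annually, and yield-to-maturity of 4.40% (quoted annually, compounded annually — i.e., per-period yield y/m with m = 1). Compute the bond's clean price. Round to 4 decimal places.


Coupon per period c = face * coupon_rate / m = 3.100000
Periods per year m = 1; per-period yield y/m = 0.044000
Number of cashflows N = 10
Cashflows (t years, CF_t, discount factor 1/(1+y/m)^(m*t), PV):
  t = 1.0000: CF_t = 3.100000, DF = 0.957854, PV = 2.969349
  t = 2.0000: CF_t = 3.100000, DF = 0.917485, PV = 2.844204
  t = 3.0000: CF_t = 3.100000, DF = 0.878817, PV = 2.724333
  t = 4.0000: CF_t = 3.100000, DF = 0.841779, PV = 2.609514
  t = 5.0000: CF_t = 3.100000, DF = 0.806302, PV = 2.499535
  t = 6.0000: CF_t = 3.100000, DF = 0.772320, PV = 2.394190
  t = 7.0000: CF_t = 3.100000, DF = 0.739770, PV = 2.293286
  t = 8.0000: CF_t = 3.100000, DF = 0.708592, PV = 2.196634
  t = 9.0000: CF_t = 3.100000, DF = 0.678728, PV = 2.104056
  t = 10.0000: CF_t = 103.100000, DF = 0.650122, PV = 67.027601
Price P = sum_t PV_t = 89.662702

Answer: Price = 89.6627


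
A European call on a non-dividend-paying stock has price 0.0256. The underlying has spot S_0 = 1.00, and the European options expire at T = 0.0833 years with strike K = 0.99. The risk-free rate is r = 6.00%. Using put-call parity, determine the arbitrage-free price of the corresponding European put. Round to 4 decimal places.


Put-call parity: C - P = S_0 * exp(-qT) - K * exp(-rT).
S_0 * exp(-qT) = 1.0000 * 1.00000000 = 1.00000000
K * exp(-rT) = 0.9900 * 0.99501447 = 0.98506432
P = C - S*exp(-qT) + K*exp(-rT)
P = 0.0256 - 1.00000000 + 0.98506432 = 0.0107

Answer: Put price = 0.0107


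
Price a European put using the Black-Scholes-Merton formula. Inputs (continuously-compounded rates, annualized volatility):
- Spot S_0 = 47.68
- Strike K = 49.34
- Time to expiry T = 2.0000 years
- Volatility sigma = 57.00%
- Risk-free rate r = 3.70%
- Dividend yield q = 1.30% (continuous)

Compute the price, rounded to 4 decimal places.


Answer: Price = 14.1296

Derivation:
d1 = (ln(S/K) + (r - q + 0.5*sigma^2) * T) / (sigma * sqrt(T)) = 0.42014165
d2 = d1 - sigma * sqrt(T) = -0.38596008
exp(-rT) = 0.92867169; exp(-qT) = 0.97433509
P = K * exp(-rT) * N(-d2) - S_0 * exp(-qT) * N(-d1)
N(-d1) = 0.33719099; N(-d2) = 0.65023688
P = 49.3400 * 0.92867169 * 0.65023688 - 47.6800 * 0.97433509 * 0.33719099 = 14.1296


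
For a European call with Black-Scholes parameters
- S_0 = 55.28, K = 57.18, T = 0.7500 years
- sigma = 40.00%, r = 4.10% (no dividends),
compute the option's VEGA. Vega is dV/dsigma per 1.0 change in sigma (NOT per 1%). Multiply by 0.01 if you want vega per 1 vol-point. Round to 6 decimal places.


d1 = 0.1644206749; d2 = -0.1819894866
phi(d1) = 0.3935860280; exp(-qT) = 1.0000000000; exp(-rT) = 0.9697179723
Vega = S * exp(-qT) * phi(d1) * sqrt(T) = 55.2800 * 1.0000000000 * 0.3935860280 * 0.8660254038 = 18.842492

Answer: Vega = 18.842492


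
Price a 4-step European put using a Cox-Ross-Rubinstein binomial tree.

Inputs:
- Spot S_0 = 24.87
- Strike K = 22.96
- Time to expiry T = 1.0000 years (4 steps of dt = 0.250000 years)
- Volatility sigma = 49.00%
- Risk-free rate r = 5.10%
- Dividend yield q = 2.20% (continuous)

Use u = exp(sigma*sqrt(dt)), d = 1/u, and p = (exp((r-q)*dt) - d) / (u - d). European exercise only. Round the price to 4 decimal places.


Answer: Price = V(0,0) = 3.3242

Derivation:
dt = T/N = 0.250000
u = exp(sigma*sqrt(dt)) = 1.277621; d = 1/u = 0.782705
p = (exp((r-q)*dt) - d) / (u - d) = 0.453757
Discount per step: exp(-r*dt) = 0.987331
Stock lattice S(k, i) with i counting down-moves:
  k=0: S(0,0) = 24.8700
  k=1: S(1,0) = 31.7744; S(1,1) = 19.4659
  k=2: S(2,0) = 40.5957; S(2,1) = 24.8700; S(2,2) = 15.2360
  k=3: S(3,0) = 51.8659; S(3,1) = 31.7744; S(3,2) = 19.4659; S(3,3) = 11.9253
  k=4: S(4,0) = 66.2650; S(4,1) = 40.5957; S(4,2) = 24.8700; S(4,3) = 15.2360; S(4,4) = 9.3340
Terminal payoffs V(N, i) = max(K - S_T, 0):
  V(4,0) = 0.000000; V(4,1) = 0.000000; V(4,2) = 0.000000; V(4,3) = 7.723982; V(4,4) = 13.626013
Backward induction: V(k, i) = exp(-r*dt) * [p * V(k+1, i) + (1-p) * V(k+1, i+1)].
  V(3,0) = exp(-r*dt) * [p*0.000000 + (1-p)*0.000000] = 0.000000
  V(3,1) = exp(-r*dt) * [p*0.000000 + (1-p)*0.000000] = 0.000000
  V(3,2) = exp(-r*dt) * [p*0.000000 + (1-p)*7.723982] = 4.165720
  V(3,3) = exp(-r*dt) * [p*7.723982 + (1-p)*13.626013] = 10.809227
  V(2,0) = exp(-r*dt) * [p*0.000000 + (1-p)*0.000000] = 0.000000
  V(2,1) = exp(-r*dt) * [p*0.000000 + (1-p)*4.165720] = 2.246668
  V(2,2) = exp(-r*dt) * [p*4.165720 + (1-p)*10.809227] = 7.695940
  V(1,0) = exp(-r*dt) * [p*0.000000 + (1-p)*2.246668] = 1.211680
  V(1,1) = exp(-r*dt) * [p*2.246668 + (1-p)*7.695940] = 5.157122
  V(0,0) = exp(-r*dt) * [p*1.211680 + (1-p)*5.157122] = 3.324196


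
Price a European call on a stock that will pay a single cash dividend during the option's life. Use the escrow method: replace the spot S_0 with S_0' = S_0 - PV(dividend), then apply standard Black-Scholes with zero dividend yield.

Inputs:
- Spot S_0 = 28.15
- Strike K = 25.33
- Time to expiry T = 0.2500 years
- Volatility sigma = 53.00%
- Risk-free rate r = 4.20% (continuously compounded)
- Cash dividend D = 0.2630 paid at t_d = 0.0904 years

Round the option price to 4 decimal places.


Answer: Price = 4.4239

Derivation:
PV(D) = D * exp(-r * t_d) = 0.2630 * 0.99621040 = 0.26200333
S_0' = S_0 - PV(D) = 28.1500 - 0.26200333 = 27.88799667
d1 = (ln(S_0'/K) + (r + sigma^2/2)*T) / (sigma*sqrt(T)) = 0.53516757
d2 = d1 - sigma*sqrt(T) = 0.27016757
exp(-rT) = 0.98955493
N(d1) = 0.70373300; N(d2) = 0.60648433
C = S_0' * N(d1) - K * exp(-rT) * N(d2) = 27.88799667 * 0.70373300 - 25.3300 * 0.98955493 * 0.60648433 = 4.4239


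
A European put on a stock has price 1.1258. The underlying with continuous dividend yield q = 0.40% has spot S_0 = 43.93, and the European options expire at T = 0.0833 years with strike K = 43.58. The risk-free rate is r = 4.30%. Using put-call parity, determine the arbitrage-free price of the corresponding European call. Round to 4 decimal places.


Answer: Call price = 1.6170

Derivation:
Put-call parity: C - P = S_0 * exp(-qT) - K * exp(-rT).
S_0 * exp(-qT) = 43.9300 * 0.99966686 = 43.91536496
K * exp(-rT) = 43.5800 * 0.99642451 = 43.42418003
C = P + S*exp(-qT) - K*exp(-rT)
C = 1.1258 + 43.91536496 - 43.42418003 = 1.6170


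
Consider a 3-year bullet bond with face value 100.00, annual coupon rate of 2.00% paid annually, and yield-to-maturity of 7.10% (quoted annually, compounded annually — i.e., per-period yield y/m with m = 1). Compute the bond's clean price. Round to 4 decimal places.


Coupon per period c = face * coupon_rate / m = 2.000000
Periods per year m = 1; per-period yield y/m = 0.071000
Number of cashflows N = 3
Cashflows (t years, CF_t, discount factor 1/(1+y/m)^(m*t), PV):
  t = 1.0000: CF_t = 2.000000, DF = 0.933707, PV = 1.867414
  t = 2.0000: CF_t = 2.000000, DF = 0.871808, PV = 1.743617
  t = 3.0000: CF_t = 102.000000, DF = 0.814013, PV = 83.029373
Price P = sum_t PV_t = 86.640404

Answer: Price = 86.6404


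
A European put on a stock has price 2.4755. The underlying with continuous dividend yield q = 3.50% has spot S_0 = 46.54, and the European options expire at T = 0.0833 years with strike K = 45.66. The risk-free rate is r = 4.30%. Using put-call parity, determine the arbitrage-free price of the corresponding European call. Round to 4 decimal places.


Put-call parity: C - P = S_0 * exp(-qT) - K * exp(-rT).
S_0 * exp(-qT) = 46.5400 * 0.99708875 = 46.40451024
K * exp(-rT) = 45.6600 * 0.99642451 = 45.49674301
C = P + S*exp(-qT) - K*exp(-rT)
C = 2.4755 + 46.40451024 - 45.49674301 = 3.3833

Answer: Call price = 3.3833


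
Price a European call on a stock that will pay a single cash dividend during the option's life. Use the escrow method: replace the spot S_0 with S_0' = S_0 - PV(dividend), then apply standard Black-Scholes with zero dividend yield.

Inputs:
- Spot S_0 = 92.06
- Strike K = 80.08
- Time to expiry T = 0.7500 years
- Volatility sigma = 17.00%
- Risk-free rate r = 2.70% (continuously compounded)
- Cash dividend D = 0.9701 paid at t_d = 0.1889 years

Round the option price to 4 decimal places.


PV(D) = D * exp(-r * t_d) = 0.9701 * 0.99491268 = 0.96516480
S_0' = S_0 - PV(D) = 92.0600 - 0.96516480 = 91.09483520
d1 = (ln(S_0'/K) + (r + sigma^2/2)*T) / (sigma*sqrt(T)) = 1.08652209
d2 = d1 - sigma*sqrt(T) = 0.93929777
exp(-rT) = 0.97995365
N(d1) = 0.86137596; N(d2) = 0.82621106
C = S_0' * N(d1) - K * exp(-rT) * N(d2) = 91.09483520 * 0.86137596 - 80.0800 * 0.97995365 * 0.82621106 = 13.6302

Answer: Price = 13.6302
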